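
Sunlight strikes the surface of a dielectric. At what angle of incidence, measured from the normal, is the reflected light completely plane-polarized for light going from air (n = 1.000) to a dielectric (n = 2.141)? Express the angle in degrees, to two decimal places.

The reflected p-component vanishes when tan θ_B = n₂/n₁.
Here n₂/n₁ = 2.141/1.000 = 2.1410, and Brewster's law gives tan θ_B = n₂/n₁. Taking the arctangent, θ_B = 64.96°.

θ_B ≈ 64.96°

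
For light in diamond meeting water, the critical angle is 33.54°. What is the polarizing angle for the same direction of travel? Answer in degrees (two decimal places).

At the critical angle sin θ_c = n₂/n₁, giving n₂/n₁ = sin 33.54° = 0.5525.
Then tan θ_B = n₂/n₁ = 0.5525, so θ_B = arctan 0.5525 = 28.92°.

θ_B ≈ 28.92°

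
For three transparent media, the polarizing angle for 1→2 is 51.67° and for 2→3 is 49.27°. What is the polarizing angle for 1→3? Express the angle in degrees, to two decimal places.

θ_B ≈ 55.76°

n₂/n₁ = tan 51.67° = 1.2649 and n₃/n₂ = tan 49.27° = 1.1614.
So n₃/n₁ = (n₂/n₁)(n₃/n₂) = 1.2649 × 1.1614 = 1.4690.
θ_B(1→3) = arctan(1.4690) = 55.76°.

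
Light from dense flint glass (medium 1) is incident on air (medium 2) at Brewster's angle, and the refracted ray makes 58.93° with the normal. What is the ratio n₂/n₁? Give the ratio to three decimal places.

n₂/n₁ ≈ 0.603

θ_B + θ_t = 90°, so θ_B = 90° − 58.93° = 31.07°.
tan θ_B = n₂/n₁, so n₂/n₁ = tan 31.07° = 0.603.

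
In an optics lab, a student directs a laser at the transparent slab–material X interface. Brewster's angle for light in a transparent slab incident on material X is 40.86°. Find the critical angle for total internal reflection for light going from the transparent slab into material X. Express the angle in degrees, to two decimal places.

tan θ_B = n₂/n₁ = tan 40.86° = 0.8650.
Total internal reflection: sin θ_c = n₂/n₁ = 0.8650.
θ_c = arcsin(0.8650) = 59.88°.

θ_c ≈ 59.88°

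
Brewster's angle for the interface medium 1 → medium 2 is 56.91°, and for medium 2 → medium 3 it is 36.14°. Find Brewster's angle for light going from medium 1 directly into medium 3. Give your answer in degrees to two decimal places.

θ_B ≈ 48.26°

n₂/n₁ = tan 56.91° = 1.5346 and n₃/n₂ = tan 36.14° = 0.7303.
n₃/n₁ = 1.1207. Then tan θ_B(1→3) = n₃/n₁, so θ_B(1→3) = arctan(1.1207) = 48.26°.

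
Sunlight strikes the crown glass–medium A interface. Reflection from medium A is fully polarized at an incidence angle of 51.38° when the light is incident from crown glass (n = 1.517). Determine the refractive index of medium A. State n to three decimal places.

n ≈ 1.899

Full polarization of the reflected beam means tan θ_B = n₂/n₁, where n₁ is the incident medium (crown glass).
n₂ = n₁ tan θ_B = 1.517 × tan 51.38° = 1.899.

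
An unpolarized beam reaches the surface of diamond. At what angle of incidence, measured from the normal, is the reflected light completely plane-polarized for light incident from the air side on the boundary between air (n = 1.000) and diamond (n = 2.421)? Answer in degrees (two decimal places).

Brewster's condition: tan θ_B = n₂/n₁ = 2.421/1.000 = 2.4210.
So θ_B = arctan 2.4210 = 67.56°.

θ_B ≈ 67.56°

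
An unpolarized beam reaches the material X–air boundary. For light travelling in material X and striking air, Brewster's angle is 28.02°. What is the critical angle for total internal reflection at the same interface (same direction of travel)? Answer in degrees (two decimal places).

θ_c ≈ 32.15°

From Brewster, n₂/n₁ = tan θ_B = tan 28.02° = 0.5322.
Then sin θ_c = n₂/n₁ = 0.5322, so θ_c = arcsin 0.5322 = 32.15°.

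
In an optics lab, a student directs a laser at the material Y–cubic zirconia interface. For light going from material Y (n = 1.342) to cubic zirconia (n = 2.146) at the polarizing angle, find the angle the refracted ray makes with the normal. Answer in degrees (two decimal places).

θ_t ≈ 32.02°

First find Brewster's angle: tan θ_B = 2.146/1.342 = 1.5991, giving θ_B = 57.98°.
The refracted ray is perpendicular to the reflected ray, so θ_t = 90° − θ_B = 32.02°.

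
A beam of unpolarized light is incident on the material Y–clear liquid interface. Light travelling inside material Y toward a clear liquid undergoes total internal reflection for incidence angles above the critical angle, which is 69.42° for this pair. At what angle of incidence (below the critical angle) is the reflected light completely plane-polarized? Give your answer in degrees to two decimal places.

θ_B ≈ 43.11°

sin θ_c = n₂/n₁, so n₂/n₁ = sin 69.42° = 0.9362.
Brewster: tan θ_B = n₂/n₁ = 0.9362.
θ_B = arctan(0.9362) = 43.11°.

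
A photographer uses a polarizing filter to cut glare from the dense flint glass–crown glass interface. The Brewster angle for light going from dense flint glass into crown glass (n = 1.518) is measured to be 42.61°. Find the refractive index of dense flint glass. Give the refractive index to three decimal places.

n ≈ 1.650

Brewster's law: tan θ_B = n₂/n₁ (light incident in dense flint glass, refracted into crown glass).
n₁ = n₂ / tan θ_B = 1.518 / tan 42.61° = 1.650.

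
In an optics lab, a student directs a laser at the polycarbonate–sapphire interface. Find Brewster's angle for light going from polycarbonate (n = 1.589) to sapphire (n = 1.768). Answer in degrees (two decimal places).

θ_B ≈ 48.05°

Brewster's condition: tan θ_B = n₂/n₁ = 1.768/1.589 = 1.1126.
θ_B = arctan(1.1126) = 48.05°.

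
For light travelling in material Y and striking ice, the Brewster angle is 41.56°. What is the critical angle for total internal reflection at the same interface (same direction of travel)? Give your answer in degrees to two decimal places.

tan θ_B = n₂/n₁ = tan 41.56° = 0.8866.
Total internal reflection: sin θ_c = n₂/n₁ = 0.8866.
θ_c = arcsin(0.8866) = 62.45°.

θ_c ≈ 62.45°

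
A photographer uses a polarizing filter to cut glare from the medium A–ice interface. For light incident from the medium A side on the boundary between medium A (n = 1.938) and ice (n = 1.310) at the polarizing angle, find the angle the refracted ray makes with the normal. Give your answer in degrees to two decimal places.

tan θ_B = n₂/n₁ = 1.310/1.938 = 0.6760, so θ_B = 34.06°.
At Brewster's angle the reflected and refracted rays are perpendicular, so θ_t = 90° − θ_B = 90° − 34.06° = 55.94°.

θ_t ≈ 55.94°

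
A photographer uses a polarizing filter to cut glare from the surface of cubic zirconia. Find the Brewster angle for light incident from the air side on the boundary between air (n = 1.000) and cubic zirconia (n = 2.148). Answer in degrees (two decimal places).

θ_B ≈ 65.04°

The reflected p-component vanishes when tan θ_B = n₂/n₁.
tan θ_B = n₂/n₁ = 2.148/1.000 = 2.1480.
θ_B = arctan(2.1480) = 65.04°.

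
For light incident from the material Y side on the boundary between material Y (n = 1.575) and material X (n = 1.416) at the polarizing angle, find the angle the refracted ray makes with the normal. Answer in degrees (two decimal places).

θ_B = arctan(n₂/n₁) = arctan(1.416/1.575) = 41.96°.
Since θ_B + θ_t = 90° at Brewster incidence, θ_t = 90° − 41.96° = 48.04°.

θ_t ≈ 48.04°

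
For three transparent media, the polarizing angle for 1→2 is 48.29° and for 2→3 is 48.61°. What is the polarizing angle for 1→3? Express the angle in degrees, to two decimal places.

tan θ_B(1→2) = n₂/n₁ = tan 48.29° = 1.1220.
tan θ_B(2→3) = n₃/n₂ = tan 48.61° = 1.1347.
So n₃/n₁ = (n₂/n₁)(n₃/n₂) = 1.1220 × 1.1347 = 1.2731.
θ_B(1→3) = arctan(1.2731) = 51.85°.

θ_B ≈ 51.85°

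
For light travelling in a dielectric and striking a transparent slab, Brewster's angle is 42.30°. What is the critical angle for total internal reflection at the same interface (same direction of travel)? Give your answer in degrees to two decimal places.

n₂/n₁ = tan 42.30° = 0.9099; the critical angle satisfies sin θ_c = n₂/n₁.
θ_c = arcsin(0.9099) = 65.50°.

θ_c ≈ 65.50°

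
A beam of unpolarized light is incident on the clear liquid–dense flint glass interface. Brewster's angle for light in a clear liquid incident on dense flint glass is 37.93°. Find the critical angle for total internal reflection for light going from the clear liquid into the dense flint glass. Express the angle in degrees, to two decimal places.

From Brewster, n₂/n₁ = tan θ_B = tan 37.93° = 0.7793.
Then sin θ_c = n₂/n₁ = 0.7793, so θ_c = arcsin 0.7793 = 51.20°.

θ_c ≈ 51.20°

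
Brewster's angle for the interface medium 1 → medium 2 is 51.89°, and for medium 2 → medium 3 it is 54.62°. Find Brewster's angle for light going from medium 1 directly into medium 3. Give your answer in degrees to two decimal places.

θ_B ≈ 60.88°

tan θ_B(1→2) = n₂/n₁ = tan 51.89° = 1.2749.
tan θ_B(2→3) = n₃/n₂ = tan 54.62° = 1.4082.
Multiplying, n₃/n₁ = 1.2749 × 1.4082 = 1.7953, and θ_B(1→3) = arctan 1.7953 = 60.88°.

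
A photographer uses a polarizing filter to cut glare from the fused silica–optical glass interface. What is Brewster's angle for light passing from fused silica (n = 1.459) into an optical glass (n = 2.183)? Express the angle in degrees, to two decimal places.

θ_B ≈ 56.24°

At Brewster's angle the reflected and refracted rays are perpendicular, which with Snell's law gives tan θ_B = n₂/n₁.
Brewster's condition: tan θ_B = n₂/n₁ = 2.183/1.459 = 1.4962. Taking the arctangent, θ_B = 56.24°.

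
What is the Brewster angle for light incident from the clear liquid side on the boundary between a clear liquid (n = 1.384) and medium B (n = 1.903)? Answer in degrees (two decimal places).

θ_B ≈ 53.97°

tan θ_B = n₂/n₁ = 1.903/1.384 = 1.3750. Taking the arctangent, θ_B = 53.97°.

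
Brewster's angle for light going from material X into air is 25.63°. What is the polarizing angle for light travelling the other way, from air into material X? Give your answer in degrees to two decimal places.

tan θ_B' = n₁/n₂ = 1/tan θ_B, so θ_B' = 90° − θ_B.
θ_B' = 90° − 25.63° = 64.37°.

θ_B' ≈ 64.37°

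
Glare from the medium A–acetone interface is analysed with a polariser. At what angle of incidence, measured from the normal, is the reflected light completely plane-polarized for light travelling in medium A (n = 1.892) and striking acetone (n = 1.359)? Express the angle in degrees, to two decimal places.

Brewster's condition: tan θ_B = n₂/n₁ = 1.359/1.892 = 0.7183.
So θ_B = arctan 0.7183 = 35.69°.

θ_B ≈ 35.69°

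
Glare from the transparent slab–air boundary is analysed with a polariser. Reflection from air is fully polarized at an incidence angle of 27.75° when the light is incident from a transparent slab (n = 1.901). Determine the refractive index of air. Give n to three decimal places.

n ≈ 1.000

At the polarizing angle, tan θ_B = n₂/n₁ with n₁ on the incident side (a transparent slab) and n₂ on the transmitted side (air).
n₂ = n₁ tan θ_B = 1.901 × tan 27.75° = 1.000.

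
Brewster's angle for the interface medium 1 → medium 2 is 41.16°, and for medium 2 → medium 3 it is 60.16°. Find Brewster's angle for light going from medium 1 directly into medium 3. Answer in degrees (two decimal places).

n₂/n₁ = tan 41.16° = 0.8742 and n₃/n₂ = tan 60.16° = 1.7433.
n₃/n₁ = 1.5240. Then tan θ_B(1→3) = n₃/n₁, so θ_B(1→3) = arctan(1.5240) = 56.73°.

θ_B ≈ 56.73°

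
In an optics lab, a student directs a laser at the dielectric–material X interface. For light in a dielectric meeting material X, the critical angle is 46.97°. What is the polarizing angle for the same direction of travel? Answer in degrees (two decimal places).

θ_B ≈ 36.17°

sin θ_c = n₂/n₁, so n₂/n₁ = sin 46.97° = 0.7310.
Brewster: tan θ_B = n₂/n₁ = 0.7310.
θ_B = arctan(0.7310) = 36.17°.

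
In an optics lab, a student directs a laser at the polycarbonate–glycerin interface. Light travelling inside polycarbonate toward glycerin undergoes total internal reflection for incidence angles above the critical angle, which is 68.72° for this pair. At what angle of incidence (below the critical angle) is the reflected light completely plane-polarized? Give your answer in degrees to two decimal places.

n₂/n₁ = sin θ_c = sin 68.72° = 0.9318.
tan θ_B equals the same ratio, so θ_B = arctan(0.9318) = 42.98°.

θ_B ≈ 42.98°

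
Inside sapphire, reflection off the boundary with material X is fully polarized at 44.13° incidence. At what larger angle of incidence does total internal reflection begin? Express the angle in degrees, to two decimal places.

From Brewster, n₂/n₁ = tan θ_B = tan 44.13° = 0.9701.
Then sin θ_c = n₂/n₁ = 0.9701, so θ_c = arcsin 0.9701 = 75.95°.

θ_c ≈ 75.95°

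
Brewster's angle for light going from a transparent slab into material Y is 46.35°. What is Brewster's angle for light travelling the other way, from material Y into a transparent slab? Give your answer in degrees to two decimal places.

θ_B' ≈ 43.65°

The two Brewster angles are complementary: θ_B' = 90° − θ_B = 90° − 46.35° = 43.65°.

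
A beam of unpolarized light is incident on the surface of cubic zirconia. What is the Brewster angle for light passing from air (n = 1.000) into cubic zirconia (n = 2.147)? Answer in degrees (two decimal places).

θ_B ≈ 65.03°

Brewster's condition: tan θ_B = n₂/n₁ = 2.147/1.000 = 2.1470.
So θ_B = arctan 2.1470 = 65.03°.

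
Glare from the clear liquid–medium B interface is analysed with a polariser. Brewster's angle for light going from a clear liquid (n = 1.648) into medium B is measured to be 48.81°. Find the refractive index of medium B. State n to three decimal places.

Brewster's law: tan θ_B = n₂/n₁ (light incident in a clear liquid, refracted into medium B).
n₂ = n₁ tan θ_B = 1.648 × tan 48.81° = 1.883.

n ≈ 1.883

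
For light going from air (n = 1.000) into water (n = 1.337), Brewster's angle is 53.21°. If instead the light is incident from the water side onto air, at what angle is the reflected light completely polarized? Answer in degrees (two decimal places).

θ_B' ≈ 36.79°

tan θ_B' = n₁/n₂ = 1/tan θ_B, so θ_B' = 90° − θ_B.
θ_B' = 90° − 53.21° = 36.79°.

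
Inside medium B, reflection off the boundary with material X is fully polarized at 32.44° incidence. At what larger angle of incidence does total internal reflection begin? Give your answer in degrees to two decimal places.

θ_c ≈ 39.46°

n₂/n₁ = tan 32.44° = 0.6356; the critical angle satisfies sin θ_c = n₂/n₁.
θ_c = arcsin(0.6356) = 39.46°.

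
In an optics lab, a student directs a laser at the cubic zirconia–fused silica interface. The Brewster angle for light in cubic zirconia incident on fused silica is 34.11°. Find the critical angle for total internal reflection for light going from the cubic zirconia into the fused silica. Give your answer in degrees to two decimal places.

θ_c ≈ 42.63°

tan θ_B = n₂/n₁ = tan 34.11° = 0.6773.
Total internal reflection: sin θ_c = n₂/n₁ = 0.6773.
θ_c = arcsin(0.6773) = 42.63°.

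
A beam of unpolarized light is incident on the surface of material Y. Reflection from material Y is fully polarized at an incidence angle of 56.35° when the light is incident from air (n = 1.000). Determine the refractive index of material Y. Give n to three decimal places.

At the polarizing angle, tan θ_B = n₂/n₁ with n₁ on the incident side (air) and n₂ on the transmitted side (material Y).
n₂ = n₁ tan θ_B = 1.000 × tan 56.35° = 1.502.

n ≈ 1.502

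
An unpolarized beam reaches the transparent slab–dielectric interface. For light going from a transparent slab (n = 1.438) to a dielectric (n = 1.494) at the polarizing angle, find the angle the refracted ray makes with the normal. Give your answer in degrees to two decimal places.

θ_t ≈ 43.91°

First find Brewster's angle: tan θ_B = 1.494/1.438 = 1.0389, giving θ_B = 46.09°.
Since θ_B + θ_t = 90° at Brewster incidence, θ_t = 90° − 46.09° = 43.91°.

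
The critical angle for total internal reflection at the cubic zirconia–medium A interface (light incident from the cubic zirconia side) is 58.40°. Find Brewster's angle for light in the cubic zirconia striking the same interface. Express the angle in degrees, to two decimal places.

θ_B ≈ 40.42°

At the critical angle sin θ_c = n₂/n₁, giving n₂/n₁ = sin 58.40° = 0.8517.
Then tan θ_B = n₂/n₁ = 0.8517, so θ_B = arctan 0.8517 = 40.42°.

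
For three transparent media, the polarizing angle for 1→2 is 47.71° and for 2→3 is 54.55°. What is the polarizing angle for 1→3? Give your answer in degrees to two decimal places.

n₂/n₁ = tan 47.71° = 1.0994 and n₃/n₂ = tan 54.55° = 1.4045.
So n₃/n₁ = (n₂/n₁)(n₃/n₂) = 1.0994 × 1.4045 = 1.5441.
θ_B(1→3) = arctan(1.5441) = 57.07°.

θ_B ≈ 57.07°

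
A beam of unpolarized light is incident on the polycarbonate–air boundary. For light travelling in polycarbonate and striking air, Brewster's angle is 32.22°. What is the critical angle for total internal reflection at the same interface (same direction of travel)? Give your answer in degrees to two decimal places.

tan θ_B = n₂/n₁ = tan 32.22° = 0.6302.
Total internal reflection: sin θ_c = n₂/n₁ = 0.6302.
θ_c = arcsin(0.6302) = 39.07°.

θ_c ≈ 39.07°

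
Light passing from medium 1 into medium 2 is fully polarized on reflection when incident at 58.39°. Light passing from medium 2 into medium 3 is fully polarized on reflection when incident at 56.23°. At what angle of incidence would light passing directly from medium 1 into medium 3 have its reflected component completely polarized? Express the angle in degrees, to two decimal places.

θ_B ≈ 67.63°

Each Brewster angle gives a ratio: n₂/n₁ = tan 58.39° = 1.6248, n₃/n₂ = tan 56.23° = 1.4955.
n₃/n₁ = 2.4299. Then tan θ_B(1→3) = n₃/n₁, so θ_B(1→3) = arctan(2.4299) = 67.63°.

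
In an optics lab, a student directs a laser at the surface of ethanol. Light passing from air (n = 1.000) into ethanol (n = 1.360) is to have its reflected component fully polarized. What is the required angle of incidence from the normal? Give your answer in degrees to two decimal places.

θ_B ≈ 53.67°

Here n₂/n₁ = 1.360/1.000 = 1.3600, and Brewster's law gives tan θ_B = n₂/n₁. Taking the arctangent, θ_B = 53.67°.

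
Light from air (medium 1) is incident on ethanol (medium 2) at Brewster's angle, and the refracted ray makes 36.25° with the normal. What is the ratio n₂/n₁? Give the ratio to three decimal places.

At Brewster incidence θ_B = 90° − θ_t = 90° − 36.25° = 53.75°.
tan θ_B = n₂/n₁, so n₂/n₁ = tan 53.75° = 1.364.

n₂/n₁ ≈ 1.364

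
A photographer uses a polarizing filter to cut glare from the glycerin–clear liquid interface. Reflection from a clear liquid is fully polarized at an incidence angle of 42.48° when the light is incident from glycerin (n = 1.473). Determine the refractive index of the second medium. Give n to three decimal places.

Full polarization of the reflected beam means tan θ_B = n₂/n₁, where n₁ is the incident medium (glycerin).
n₂ = n₁ tan θ_B = 1.473 × tan 42.48° = 1.349.

n ≈ 1.349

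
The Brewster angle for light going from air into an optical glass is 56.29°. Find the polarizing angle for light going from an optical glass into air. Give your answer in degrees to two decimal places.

θ_B' ≈ 33.71°

The two Brewster angles are complementary: θ_B' = 90° − θ_B = 90° − 56.29° = 33.71°.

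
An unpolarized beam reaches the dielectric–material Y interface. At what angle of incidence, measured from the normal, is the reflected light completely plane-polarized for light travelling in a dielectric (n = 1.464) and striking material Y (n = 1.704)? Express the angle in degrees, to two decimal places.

θ_B ≈ 49.33°

Brewster's condition: tan θ_B = n₂/n₁ = 1.704/1.464 = 1.1639. Taking the arctangent, θ_B = 49.33°.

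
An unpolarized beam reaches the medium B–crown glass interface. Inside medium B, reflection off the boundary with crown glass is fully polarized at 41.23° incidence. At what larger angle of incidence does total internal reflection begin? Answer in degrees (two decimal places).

θ_c ≈ 61.21°

tan θ_B = n₂/n₁ = tan 41.23° = 0.8764.
Total internal reflection: sin θ_c = n₂/n₁ = 0.8764.
θ_c = arcsin(0.8764) = 61.21°.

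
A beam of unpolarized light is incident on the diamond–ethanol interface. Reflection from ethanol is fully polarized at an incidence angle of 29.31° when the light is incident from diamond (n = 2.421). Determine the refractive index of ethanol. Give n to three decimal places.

n ≈ 1.359

At the Brewster angle, tan θ_B = n₂/n₁ with n₁ on the incident side (diamond) and n₂ on the transmitted side (ethanol).
n₂ = n₁ tan θ_B = 2.421 × tan 29.31° = 1.359.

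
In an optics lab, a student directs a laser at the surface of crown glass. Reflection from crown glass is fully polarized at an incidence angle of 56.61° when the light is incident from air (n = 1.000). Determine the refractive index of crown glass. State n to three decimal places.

At Brewster's angle, tan θ_B = n₂/n₁ with n₁ on the incident side (air) and n₂ on the transmitted side (crown glass).
n₂ = n₁ tan θ_B = 1.000 × tan 56.61° = 1.517.

n ≈ 1.517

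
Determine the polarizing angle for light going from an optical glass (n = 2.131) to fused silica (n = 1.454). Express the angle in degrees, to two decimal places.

tan θ_B = n₂/n₁ = 1.454/2.131 = 0.6823.
θ_B = arctan(0.6823) = 34.31°.

θ_B ≈ 34.31°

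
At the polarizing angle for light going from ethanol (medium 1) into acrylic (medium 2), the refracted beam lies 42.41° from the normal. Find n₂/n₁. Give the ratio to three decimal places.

θ_B + θ_t = 90°, so θ_B = 90° − 42.41° = 47.59°.
Then n₂/n₁ = tan θ_B = tan 47.59° = 1.095.

n₂/n₁ ≈ 1.095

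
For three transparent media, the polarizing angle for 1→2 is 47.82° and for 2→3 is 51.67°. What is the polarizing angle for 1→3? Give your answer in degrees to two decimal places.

θ_B ≈ 54.38°

Each Brewster angle gives a ratio: n₂/n₁ = tan 47.82° = 1.1036, n₃/n₂ = tan 51.67° = 1.2649.
Multiplying, n₃/n₁ = 1.1036 × 1.2649 = 1.3959, and θ_B(1→3) = arctan 1.3959 = 54.38°.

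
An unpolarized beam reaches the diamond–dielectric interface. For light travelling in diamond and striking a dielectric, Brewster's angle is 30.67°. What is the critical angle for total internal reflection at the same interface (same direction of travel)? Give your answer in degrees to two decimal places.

tan θ_B = n₂/n₁ = tan 30.67° = 0.5930.
Total internal reflection: sin θ_c = n₂/n₁ = 0.5930.
θ_c = arcsin(0.5930) = 36.37°.

θ_c ≈ 36.37°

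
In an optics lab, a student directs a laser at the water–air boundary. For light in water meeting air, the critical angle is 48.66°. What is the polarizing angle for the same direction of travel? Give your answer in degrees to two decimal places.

θ_B ≈ 36.90°

At the critical angle sin θ_c = n₂/n₁, giving n₂/n₁ = sin 48.66° = 0.7508.
Then tan θ_B = n₂/n₁ = 0.7508, so θ_B = arctan 0.7508 = 36.90°.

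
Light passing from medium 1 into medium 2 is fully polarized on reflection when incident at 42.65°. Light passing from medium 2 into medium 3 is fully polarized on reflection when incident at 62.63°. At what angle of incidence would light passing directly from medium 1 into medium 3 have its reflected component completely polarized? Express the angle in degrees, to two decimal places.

θ_B ≈ 60.66°

Each Brewster angle gives a ratio: n₂/n₁ = tan 42.65° = 0.9212, n₃/n₂ = tan 62.63° = 1.9317.
So n₃/n₁ = (n₂/n₁)(n₃/n₂) = 0.9212 × 1.9317 = 1.7794.
θ_B(1→3) = arctan(1.7794) = 60.66°.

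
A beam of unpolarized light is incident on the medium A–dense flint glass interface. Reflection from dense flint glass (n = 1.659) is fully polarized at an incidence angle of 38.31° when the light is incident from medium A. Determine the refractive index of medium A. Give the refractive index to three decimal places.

n ≈ 2.100

Full polarization of the reflected beam means tan θ_B = n₂/n₁, where n₁ is the incident medium (medium A).
n₁ = n₂ / tan θ_B = 1.659 / tan 38.31° = 2.100.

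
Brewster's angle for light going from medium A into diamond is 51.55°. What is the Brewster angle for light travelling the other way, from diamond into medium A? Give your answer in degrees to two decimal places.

θ_B' ≈ 38.45°

tan θ_B' = n₁/n₂ = 1/tan θ_B, so θ_B' = 90° − θ_B.
θ_B' = 90° − 51.55° = 38.45°.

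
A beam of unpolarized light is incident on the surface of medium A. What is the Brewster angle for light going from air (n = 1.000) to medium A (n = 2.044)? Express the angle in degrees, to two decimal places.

tan θ_B = n₂/n₁ = 2.044/1.000 = 2.0440.
θ_B = arctan(2.0440) = 63.93°.

θ_B ≈ 63.93°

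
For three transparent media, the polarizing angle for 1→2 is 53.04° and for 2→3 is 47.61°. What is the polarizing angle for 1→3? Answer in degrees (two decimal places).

θ_B ≈ 55.52°

Each Brewster angle gives a ratio: n₂/n₁ = tan 53.04° = 1.3290, n₃/n₂ = tan 47.61° = 1.0955.
So n₃/n₁ = (n₂/n₁)(n₃/n₂) = 1.3290 × 1.0955 = 1.4559.
θ_B(1→3) = arctan(1.4559) = 55.52°.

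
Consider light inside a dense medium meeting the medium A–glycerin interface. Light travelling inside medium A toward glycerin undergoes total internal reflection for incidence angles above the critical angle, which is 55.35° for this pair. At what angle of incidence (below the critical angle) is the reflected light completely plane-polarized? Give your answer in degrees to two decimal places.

n₂/n₁ = sin θ_c = sin 55.35° = 0.8226.
tan θ_B equals the same ratio, so θ_B = arctan(0.8226) = 39.44°.

θ_B ≈ 39.44°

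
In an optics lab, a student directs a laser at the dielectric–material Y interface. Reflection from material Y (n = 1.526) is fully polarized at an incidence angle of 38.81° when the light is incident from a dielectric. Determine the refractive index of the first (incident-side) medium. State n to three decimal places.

Brewster's law: tan θ_B = n₂/n₁ (light incident in a dielectric, refracted into material Y).
n₁ = n₂ / tan θ_B = 1.526 / tan 38.81° = 1.897.

n ≈ 1.897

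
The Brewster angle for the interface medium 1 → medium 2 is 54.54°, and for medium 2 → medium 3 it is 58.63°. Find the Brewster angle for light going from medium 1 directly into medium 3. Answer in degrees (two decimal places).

n₂/n₁ = tan 54.54° = 1.4040 and n₃/n₂ = tan 58.63° = 1.6402.
Multiplying, n₃/n₁ = 1.4040 × 1.6402 = 2.3029, and θ_B(1→3) = arctan 2.3029 = 66.53°.

θ_B ≈ 66.53°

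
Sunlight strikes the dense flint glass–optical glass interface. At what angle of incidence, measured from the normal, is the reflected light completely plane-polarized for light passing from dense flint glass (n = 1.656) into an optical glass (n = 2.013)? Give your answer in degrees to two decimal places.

θ_B ≈ 50.56°

At Brewster's angle the reflected and refracted rays are perpendicular, which with Snell's law gives tan θ_B = n₂/n₁.
Brewster's condition: tan θ_B = n₂/n₁ = 2.013/1.656 = 1.2156.
So θ_B = arctan 1.2156 = 50.56°.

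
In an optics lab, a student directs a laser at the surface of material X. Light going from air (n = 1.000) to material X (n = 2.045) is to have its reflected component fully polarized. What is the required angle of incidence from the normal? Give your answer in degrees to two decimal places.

At Brewster's angle the reflected and refracted rays are perpendicular, which with Snell's law gives tan θ_B = n₂/n₁.
tan θ_B = n₂/n₁ = 2.045/1.000 = 2.0450.
So θ_B = arctan 2.0450 = 63.94°.

θ_B ≈ 63.94°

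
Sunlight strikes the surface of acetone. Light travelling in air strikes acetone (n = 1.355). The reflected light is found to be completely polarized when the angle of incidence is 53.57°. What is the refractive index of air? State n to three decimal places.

Full polarization of the reflected beam means tan θ_B = n₂/n₁, where n₁ is the incident medium (air).
n₁ = n₂ / tan θ_B = 1.355 / tan 53.57° = 1.000.

n ≈ 1.000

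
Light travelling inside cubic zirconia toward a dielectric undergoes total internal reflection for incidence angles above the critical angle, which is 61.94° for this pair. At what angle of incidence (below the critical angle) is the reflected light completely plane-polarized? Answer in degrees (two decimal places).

θ_B ≈ 41.43°

n₂/n₁ = sin θ_c = sin 61.94° = 0.8825.
tan θ_B equals the same ratio, so θ_B = arctan(0.8825) = 41.43°.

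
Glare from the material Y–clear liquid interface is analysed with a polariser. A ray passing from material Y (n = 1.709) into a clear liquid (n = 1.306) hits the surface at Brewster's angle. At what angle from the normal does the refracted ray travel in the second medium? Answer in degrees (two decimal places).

θ_t ≈ 52.61°

First find Brewster's angle: tan θ_B = 1.306/1.709 = 0.7642, giving θ_B = 37.39°.
The refracted ray is perpendicular to the reflected ray, so θ_t = 90° − θ_B = 52.61°.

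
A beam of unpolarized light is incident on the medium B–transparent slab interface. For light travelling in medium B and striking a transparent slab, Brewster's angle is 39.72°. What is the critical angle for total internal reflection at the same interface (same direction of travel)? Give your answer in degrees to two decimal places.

θ_c ≈ 56.18°

From Brewster, n₂/n₁ = tan θ_B = tan 39.72° = 0.8308.
Then sin θ_c = n₂/n₁ = 0.8308, so θ_c = arcsin 0.8308 = 56.18°.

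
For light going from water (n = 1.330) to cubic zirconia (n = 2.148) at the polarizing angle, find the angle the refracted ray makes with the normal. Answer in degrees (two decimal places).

θ_t ≈ 31.76°

First find Brewster's angle: tan θ_B = 2.148/1.330 = 1.6150, giving θ_B = 58.24°.
At Brewster's angle the reflected and refracted rays are perpendicular, so θ_t = 90° − θ_B = 90° − 58.24° = 31.76°.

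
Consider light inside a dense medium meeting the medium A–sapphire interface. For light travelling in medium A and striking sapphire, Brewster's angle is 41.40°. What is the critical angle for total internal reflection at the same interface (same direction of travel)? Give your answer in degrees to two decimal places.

From Brewster, n₂/n₁ = tan θ_B = tan 41.40° = 0.8816.
Then sin θ_c = n₂/n₁ = 0.8816, so θ_c = arcsin 0.8816 = 61.84°.

θ_c ≈ 61.84°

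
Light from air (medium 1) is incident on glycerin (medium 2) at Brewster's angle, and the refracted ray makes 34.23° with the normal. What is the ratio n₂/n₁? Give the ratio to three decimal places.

n₂/n₁ ≈ 1.470

At Brewster incidence θ_B = 90° − θ_t = 90° − 34.23° = 55.77°.
tan θ_B = n₂/n₁, so n₂/n₁ = tan 55.77° = 1.470.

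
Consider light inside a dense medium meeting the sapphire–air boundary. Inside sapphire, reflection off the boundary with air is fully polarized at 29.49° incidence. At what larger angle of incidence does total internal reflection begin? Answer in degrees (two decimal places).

θ_c ≈ 34.44°

tan θ_B = n₂/n₁ = tan 29.49° = 0.5655.
Total internal reflection: sin θ_c = n₂/n₁ = 0.5655.
θ_c = arcsin(0.5655) = 34.44°.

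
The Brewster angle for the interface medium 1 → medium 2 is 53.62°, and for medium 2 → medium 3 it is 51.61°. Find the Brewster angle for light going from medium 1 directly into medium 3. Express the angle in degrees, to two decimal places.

θ_B ≈ 59.73°

n₂/n₁ = tan 53.62° = 1.3574 and n₃/n₂ = tan 51.61° = 1.2621.
So n₃/n₁ = (n₂/n₁)(n₃/n₂) = 1.3574 × 1.2621 = 1.7132.
θ_B(1→3) = arctan(1.7132) = 59.73°.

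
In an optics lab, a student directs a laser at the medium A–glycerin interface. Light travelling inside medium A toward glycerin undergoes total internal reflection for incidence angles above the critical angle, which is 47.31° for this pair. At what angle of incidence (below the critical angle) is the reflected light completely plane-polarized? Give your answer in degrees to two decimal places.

n₂/n₁ = sin θ_c = sin 47.31° = 0.7350.
tan θ_B equals the same ratio, so θ_B = arctan(0.7350) = 36.32°.

θ_B ≈ 36.32°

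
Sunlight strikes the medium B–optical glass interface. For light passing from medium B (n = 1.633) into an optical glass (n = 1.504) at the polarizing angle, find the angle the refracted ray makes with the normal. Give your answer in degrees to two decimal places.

First find Brewster's angle: tan θ_B = 1.504/1.633 = 0.9210, giving θ_B = 42.65°.
At Brewster's angle the reflected and refracted rays are perpendicular, so θ_t = 90° − θ_B = 90° − 42.65° = 47.35°.

θ_t ≈ 47.35°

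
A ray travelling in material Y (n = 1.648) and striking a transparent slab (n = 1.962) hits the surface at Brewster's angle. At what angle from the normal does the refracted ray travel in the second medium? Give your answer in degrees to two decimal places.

θ_t ≈ 40.03°

tan θ_B = n₂/n₁ = 1.962/1.648 = 1.1905, so θ_B = 49.97°.
At Brewster's angle the reflected and refracted rays are perpendicular, so θ_t = 90° − θ_B = 90° − 49.97° = 40.03°.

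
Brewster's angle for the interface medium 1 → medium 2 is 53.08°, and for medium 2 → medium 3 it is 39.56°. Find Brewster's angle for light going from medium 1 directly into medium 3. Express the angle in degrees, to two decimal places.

θ_B ≈ 47.71°

Each Brewster angle gives a ratio: n₂/n₁ = tan 53.08° = 1.3309, n₃/n₂ = tan 39.56° = 0.8261.
n₃/n₁ = 1.0995. Then tan θ_B(1→3) = n₃/n₁, so θ_B(1→3) = arctan(1.0995) = 47.71°.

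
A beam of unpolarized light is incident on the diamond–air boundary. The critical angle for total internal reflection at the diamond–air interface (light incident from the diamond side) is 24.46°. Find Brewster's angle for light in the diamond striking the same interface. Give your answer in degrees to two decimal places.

θ_B ≈ 22.49°

n₂/n₁ = sin θ_c = sin 24.46° = 0.4141.
tan θ_B equals the same ratio, so θ_B = arctan(0.4141) = 22.49°.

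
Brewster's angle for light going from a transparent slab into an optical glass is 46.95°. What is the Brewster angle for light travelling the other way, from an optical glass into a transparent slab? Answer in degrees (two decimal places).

θ_B' ≈ 43.05°

The two Brewster angles are complementary: θ_B' = 90° − θ_B = 90° − 46.95° = 43.05°.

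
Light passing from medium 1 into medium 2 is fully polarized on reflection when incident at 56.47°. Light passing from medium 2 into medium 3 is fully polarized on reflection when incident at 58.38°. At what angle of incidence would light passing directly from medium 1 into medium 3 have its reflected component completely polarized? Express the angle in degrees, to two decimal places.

Each Brewster angle gives a ratio: n₂/n₁ = tan 56.47° = 1.5091, n₃/n₂ = tan 58.38° = 1.6242.
n₃/n₁ = 2.4511. Then tan θ_B(1→3) = n₃/n₁, so θ_B(1→3) = arctan(2.4511) = 67.81°.

θ_B ≈ 67.81°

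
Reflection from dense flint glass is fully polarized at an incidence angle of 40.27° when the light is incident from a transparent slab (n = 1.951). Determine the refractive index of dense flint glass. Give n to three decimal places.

At Brewster's angle, tan θ_B = n₂/n₁ with n₁ on the incident side (a transparent slab) and n₂ on the transmitted side (dense flint glass).
n₂ = n₁ tan θ_B = 1.951 × tan 40.27° = 1.653.

n ≈ 1.653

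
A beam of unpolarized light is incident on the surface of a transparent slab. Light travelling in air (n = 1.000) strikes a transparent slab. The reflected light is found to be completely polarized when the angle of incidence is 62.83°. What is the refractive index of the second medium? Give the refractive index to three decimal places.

At Brewster's angle, tan θ_B = n₂/n₁ with n₁ on the incident side (air) and n₂ on the transmitted side (a transparent slab).
n₂ = n₁ tan θ_B = 1.000 × tan 62.83° = 1.948.

n ≈ 1.948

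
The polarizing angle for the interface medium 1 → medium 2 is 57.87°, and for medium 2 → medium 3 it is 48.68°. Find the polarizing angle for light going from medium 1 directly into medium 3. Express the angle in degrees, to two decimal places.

n₂/n₁ = tan 57.87° = 1.5923 and n₃/n₂ = tan 48.68° = 1.1375.
Multiplying, n₃/n₁ = 1.5923 × 1.1375 = 1.8112, and θ_B(1→3) = arctan 1.8112 = 61.10°.

θ_B ≈ 61.10°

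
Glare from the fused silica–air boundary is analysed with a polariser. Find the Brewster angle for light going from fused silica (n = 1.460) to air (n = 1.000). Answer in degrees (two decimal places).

Here n₂/n₁ = 1.000/1.460 = 0.6849, and Brewster's law gives tan θ_B = n₂/n₁.
θ_B = arctan(0.6849) = 34.41°.

θ_B ≈ 34.41°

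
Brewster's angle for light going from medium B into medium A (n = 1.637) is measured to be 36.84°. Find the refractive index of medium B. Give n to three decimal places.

n ≈ 2.185

At Brewster's angle, tan θ_B = n₂/n₁ with n₁ on the incident side (medium B) and n₂ on the transmitted side (medium A).
n₁ = n₂ / tan θ_B = 1.637 / tan 36.84° = 2.185.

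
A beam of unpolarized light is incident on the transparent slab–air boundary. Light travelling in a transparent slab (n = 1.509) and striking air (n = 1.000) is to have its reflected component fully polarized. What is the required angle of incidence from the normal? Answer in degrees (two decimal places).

tan θ_B = n₂/n₁ = 1.000/1.509 = 0.6627.
θ_B = arctan(0.6627) = 33.53°.

θ_B ≈ 33.53°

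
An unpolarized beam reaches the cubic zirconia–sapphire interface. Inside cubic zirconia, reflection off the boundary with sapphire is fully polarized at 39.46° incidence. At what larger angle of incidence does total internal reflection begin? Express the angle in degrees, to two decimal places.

θ_c ≈ 55.40°

tan θ_B = n₂/n₁ = tan 39.46° = 0.8232.
Total internal reflection: sin θ_c = n₂/n₁ = 0.8232.
θ_c = arcsin(0.8232) = 55.40°.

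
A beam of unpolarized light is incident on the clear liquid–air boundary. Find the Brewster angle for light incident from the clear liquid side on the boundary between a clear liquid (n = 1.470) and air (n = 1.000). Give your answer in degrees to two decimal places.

θ_B ≈ 34.23°

Brewster's condition: tan θ_B = n₂/n₁ = 1.000/1.470 = 0.6803.
So θ_B = arctan 0.6803 = 34.23°.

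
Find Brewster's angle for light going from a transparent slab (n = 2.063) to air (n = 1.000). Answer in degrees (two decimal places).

The reflected p-component vanishes when tan θ_B = n₂/n₁.
tan θ_B = n₂/n₁ = 1.000/2.063 = 0.4847.
So θ_B = arctan 0.4847 = 25.86°.

θ_B ≈ 25.86°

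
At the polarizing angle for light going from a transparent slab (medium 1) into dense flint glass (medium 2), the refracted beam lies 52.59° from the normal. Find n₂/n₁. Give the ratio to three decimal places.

n₂/n₁ ≈ 0.765

θ_B + θ_t = 90°, so θ_B = 90° − 52.59° = 37.41°.
tan θ_B = n₂/n₁, so n₂/n₁ = tan 37.41° = 0.765.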